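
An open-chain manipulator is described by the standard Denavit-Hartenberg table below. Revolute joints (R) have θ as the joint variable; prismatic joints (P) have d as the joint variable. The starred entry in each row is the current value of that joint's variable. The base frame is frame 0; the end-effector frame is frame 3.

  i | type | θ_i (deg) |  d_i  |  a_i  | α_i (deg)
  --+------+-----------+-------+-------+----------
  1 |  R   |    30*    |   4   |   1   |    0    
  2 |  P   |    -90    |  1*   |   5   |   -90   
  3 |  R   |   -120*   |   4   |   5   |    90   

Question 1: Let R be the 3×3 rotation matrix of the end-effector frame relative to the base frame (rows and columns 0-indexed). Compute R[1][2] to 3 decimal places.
End-effector z-axis (col 2 of R) = (-0.4330,0.7500,-0.5000)
R[1][2] = 0.7500

0.750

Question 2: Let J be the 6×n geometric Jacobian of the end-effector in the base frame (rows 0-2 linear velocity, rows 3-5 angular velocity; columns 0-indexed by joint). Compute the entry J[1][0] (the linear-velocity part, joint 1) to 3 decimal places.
5.580

axis z_0 = ẑ; lever o_n−o_0 = (5.5801,0.3349,9.3301)
cross product → J_v[:, 0] = (-0.3349,5.5801,0.0000)
J_ω[:, 0] = z_0
entry J[1][0] = 5.5801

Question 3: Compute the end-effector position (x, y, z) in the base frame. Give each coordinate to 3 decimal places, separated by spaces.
5.580 0.335 9.330

after link 1: o_1 = (0.8660, 0.5000, 4.0000)
after link 2: o_2 = (3.3660, -3.8301, 5.0000)
after link 3: o_3 = (5.5801, 0.3349, 9.3301)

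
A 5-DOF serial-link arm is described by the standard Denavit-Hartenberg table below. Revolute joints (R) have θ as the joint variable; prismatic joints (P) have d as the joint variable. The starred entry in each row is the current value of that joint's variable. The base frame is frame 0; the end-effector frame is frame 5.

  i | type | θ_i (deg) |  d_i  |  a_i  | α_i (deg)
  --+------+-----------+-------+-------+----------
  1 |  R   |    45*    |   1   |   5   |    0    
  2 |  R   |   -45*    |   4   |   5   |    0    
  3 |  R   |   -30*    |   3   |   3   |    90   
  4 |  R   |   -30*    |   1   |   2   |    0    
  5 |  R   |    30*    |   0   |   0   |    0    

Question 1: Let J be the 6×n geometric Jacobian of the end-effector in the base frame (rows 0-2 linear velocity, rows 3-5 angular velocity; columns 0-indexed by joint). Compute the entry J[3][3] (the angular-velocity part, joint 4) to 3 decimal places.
axis z_3 = (-0.5000,-0.8660,0.0000); lever o_n−o_3 = (1.0000,-1.7321,-1.0000)
cross product → J_v[:, 3] = (0.8660,-0.5000,1.7321)
J_ω[:, 3] = z_3
entry J[3][3] = -0.5000

-0.500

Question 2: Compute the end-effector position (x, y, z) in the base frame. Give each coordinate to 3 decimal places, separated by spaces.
12.134 0.303 7.000

after link 1: o_1 = (3.5355, 3.5355, 1.0000)
after link 2: o_2 = (8.5355, 3.5355, 5.0000)
after link 3: o_3 = (11.1336, 2.0355, 8.0000)
after link 4: o_4 = (12.1336, 0.3035, 7.0000)
after link 5: o_5 = (12.1336, 0.3035, 7.0000)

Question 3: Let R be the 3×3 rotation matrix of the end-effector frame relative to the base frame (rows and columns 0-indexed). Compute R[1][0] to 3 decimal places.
-0.500

End-effector x-axis (col 0 of R) = (0.8660,-0.5000,0.0000)
R[1][0] = -0.5000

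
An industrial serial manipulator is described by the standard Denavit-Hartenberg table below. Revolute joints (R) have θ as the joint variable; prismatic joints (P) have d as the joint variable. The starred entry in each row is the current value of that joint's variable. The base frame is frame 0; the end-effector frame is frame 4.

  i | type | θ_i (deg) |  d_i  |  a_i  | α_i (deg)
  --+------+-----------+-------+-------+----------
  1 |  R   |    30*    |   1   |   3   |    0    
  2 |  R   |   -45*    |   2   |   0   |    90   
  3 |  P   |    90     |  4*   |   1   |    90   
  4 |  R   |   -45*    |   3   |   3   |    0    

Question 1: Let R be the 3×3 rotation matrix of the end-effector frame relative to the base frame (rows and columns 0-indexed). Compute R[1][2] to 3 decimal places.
End-effector z-axis (col 2 of R) = (0.9659,-0.2588,-0.0000)
R[1][2] = -0.2588

-0.259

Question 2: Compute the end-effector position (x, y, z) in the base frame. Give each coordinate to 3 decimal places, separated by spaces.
5.010 -1.091 6.121

after link 1: o_1 = (2.5981, 1.5000, 1.0000)
after link 2: o_2 = (2.5981, 1.5000, 3.0000)
after link 3: o_3 = (1.5628, -2.3637, 4.0000)
after link 4: o_4 = (5.0096, -1.0911, 6.1213)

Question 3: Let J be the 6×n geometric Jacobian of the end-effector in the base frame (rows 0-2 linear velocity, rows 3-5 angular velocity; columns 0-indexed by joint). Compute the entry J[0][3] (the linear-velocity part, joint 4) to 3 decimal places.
-0.549

axis z_3 = (0.9659,-0.2588,-0.0000); lever o_n−o_3 = (3.4468,1.2726,2.1213)
cross product → J_v[:, 3] = (-0.5490,-2.0490,2.1213)
J_ω[:, 3] = z_3
entry J[0][3] = -0.5490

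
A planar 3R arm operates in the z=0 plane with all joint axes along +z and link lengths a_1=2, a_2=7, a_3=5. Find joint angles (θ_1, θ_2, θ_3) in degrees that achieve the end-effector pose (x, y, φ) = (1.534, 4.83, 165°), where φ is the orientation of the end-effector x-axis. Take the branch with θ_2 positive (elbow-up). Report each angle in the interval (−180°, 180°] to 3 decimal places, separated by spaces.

wrist centre = target − a_3·(cos φ, sin φ) = (6.3636, 3.5359)
cos θ_2 = (52.9984−2²−7²)/(2·2·7) = -0.0001; θ_2 = 90.0033° (elbow-up)
β = atan2(3.5359,6.3636) = 29.0584°; ψ = atan2(7.0000,1.9996) = 74.0576°
θ_1 = β − ψ = -44.9992°
θ_3 = φ − θ_1 − θ_2 = 119.9959° (wrapped to (-180°,180°])

-44.999 90.003 119.996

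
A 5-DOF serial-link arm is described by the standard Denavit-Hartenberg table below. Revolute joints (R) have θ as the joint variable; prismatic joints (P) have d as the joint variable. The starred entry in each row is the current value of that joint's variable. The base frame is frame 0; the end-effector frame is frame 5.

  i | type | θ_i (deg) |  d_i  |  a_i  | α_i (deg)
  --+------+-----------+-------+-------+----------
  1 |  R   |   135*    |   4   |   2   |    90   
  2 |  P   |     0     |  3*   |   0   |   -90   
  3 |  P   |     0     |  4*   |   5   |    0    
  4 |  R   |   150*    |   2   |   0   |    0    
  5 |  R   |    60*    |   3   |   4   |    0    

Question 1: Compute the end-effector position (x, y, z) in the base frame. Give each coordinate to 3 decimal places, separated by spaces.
after link 1: o_1 = (-1.4142, 1.4142, 4.0000)
after link 2: o_2 = (0.7071, 3.5355, 4.0000)
after link 3: o_3 = (-2.8284, 7.0711, 8.0000)
after link 4: o_4 = (-2.8284, 7.0711, 10.0000)
after link 5: o_5 = (1.0353, 6.0358, 13.0000)

1.035 6.036 13.000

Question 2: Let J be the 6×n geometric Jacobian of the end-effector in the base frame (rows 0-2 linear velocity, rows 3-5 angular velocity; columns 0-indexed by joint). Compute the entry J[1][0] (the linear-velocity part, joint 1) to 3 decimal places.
1.035

axis z_0 = ẑ; lever o_n−o_0 = (1.0353,6.0358,13.0000)
cross product → J_v[:, 0] = (-6.0358,1.0353,0.0000)
J_ω[:, 0] = z_0
entry J[1][0] = 1.0353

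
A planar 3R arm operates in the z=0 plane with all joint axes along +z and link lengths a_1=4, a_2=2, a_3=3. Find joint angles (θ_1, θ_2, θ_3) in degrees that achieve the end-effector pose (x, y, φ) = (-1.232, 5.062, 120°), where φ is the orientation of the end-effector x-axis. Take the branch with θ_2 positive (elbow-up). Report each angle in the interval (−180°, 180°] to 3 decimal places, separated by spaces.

wrist centre = target − a_3·(cos φ, sin φ) = (0.2680, 2.4639)
cos θ_2 = (6.1427−4²−2²)/(2·4·2) = -0.8661; θ_2 = 150.0061° (elbow-up)
β = atan2(2.4639,0.2680) = 83.7924°; ψ = atan2(0.9998,2.2678) = 23.7911°
θ_1 = β − ψ = 60.0013°
θ_3 = φ − θ_1 − θ_2 = -90.0074° (wrapped to (-180°,180°])

60.001 150.006 -90.007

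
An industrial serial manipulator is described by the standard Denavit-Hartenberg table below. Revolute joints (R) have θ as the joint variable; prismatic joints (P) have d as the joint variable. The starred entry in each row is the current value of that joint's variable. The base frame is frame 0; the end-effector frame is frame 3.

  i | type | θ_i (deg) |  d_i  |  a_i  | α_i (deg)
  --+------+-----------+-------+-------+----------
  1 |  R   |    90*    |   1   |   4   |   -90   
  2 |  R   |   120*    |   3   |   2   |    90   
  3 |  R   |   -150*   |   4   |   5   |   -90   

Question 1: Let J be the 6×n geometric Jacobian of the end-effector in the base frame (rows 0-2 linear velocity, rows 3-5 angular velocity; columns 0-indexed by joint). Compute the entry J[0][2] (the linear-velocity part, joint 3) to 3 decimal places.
4.330

axis z_2 = (-0.0000,0.8660,-0.5000); lever o_n−o_2 = (2.5000,5.6292,1.7500)
cross product → J_v[:, 2] = (4.3301,-1.2500,-2.1651)
J_ω[:, 2] = z_2
entry J[0][2] = 4.3301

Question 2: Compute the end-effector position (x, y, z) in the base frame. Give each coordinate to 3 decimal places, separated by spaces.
after link 1: o_1 = (0.0000, 4.0000, 1.0000)
after link 2: o_2 = (-3.0000, 3.0000, -0.7321)
after link 3: o_3 = (-0.5000, 8.6292, 1.0179)

-0.500 8.629 1.018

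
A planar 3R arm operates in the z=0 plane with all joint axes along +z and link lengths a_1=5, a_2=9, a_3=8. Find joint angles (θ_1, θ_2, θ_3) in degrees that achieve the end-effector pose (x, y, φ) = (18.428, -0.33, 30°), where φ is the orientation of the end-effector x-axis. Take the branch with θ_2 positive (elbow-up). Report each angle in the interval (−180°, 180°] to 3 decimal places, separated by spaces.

-60.003 60.004 29.998

wrist centre = target − a_3·(cos φ, sin φ) = (11.4998, -4.3300)
cos θ_2 = (150.9942−5²−9²)/(2·5·9) = 0.4999; θ_2 = 60.0042° (elbow-up)
β = atan2(-4.3300,11.4998) = -20.6328°; ψ = atan2(7.7946,9.4994) = 39.3699°
θ_1 = β − ψ = -60.0027°
θ_3 = φ − θ_1 − θ_2 = 29.9984° (wrapped to (-180°,180°])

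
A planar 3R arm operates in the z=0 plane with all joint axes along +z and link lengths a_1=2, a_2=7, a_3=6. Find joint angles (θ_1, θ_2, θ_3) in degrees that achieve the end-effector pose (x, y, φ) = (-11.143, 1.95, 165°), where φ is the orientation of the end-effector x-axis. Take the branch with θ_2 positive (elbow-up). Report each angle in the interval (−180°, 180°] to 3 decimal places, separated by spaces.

36.510 149.994 -21.503

wrist centre = target − a_3·(cos φ, sin φ) = (-5.3474, 0.3971)
cos θ_2 = (28.7528−2²−7²)/(2·2·7) = -0.8660; θ_2 = 149.9936° (elbow-up)
β = atan2(0.3971,-5.3474) = 175.7532°; ψ = atan2(3.5007,-4.0618) = 139.2434°
θ_1 = β − ψ = 36.5098°
θ_3 = φ − θ_1 − θ_2 = -21.5034° (wrapped to (-180°,180°])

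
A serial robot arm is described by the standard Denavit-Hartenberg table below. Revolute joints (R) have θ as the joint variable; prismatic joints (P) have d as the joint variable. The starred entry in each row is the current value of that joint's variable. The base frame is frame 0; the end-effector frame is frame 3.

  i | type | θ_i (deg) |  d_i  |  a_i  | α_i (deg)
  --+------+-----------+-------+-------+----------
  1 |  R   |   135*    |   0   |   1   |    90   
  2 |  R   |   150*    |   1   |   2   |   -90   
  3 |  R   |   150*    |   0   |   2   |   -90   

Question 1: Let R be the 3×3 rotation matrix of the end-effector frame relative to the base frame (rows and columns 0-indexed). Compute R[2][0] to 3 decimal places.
-0.433

End-effector x-axis (col 0 of R) = (-0.8839,0.1768,-0.4330)
R[2][0] = -0.4330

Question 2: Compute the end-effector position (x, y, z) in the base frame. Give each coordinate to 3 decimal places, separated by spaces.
-0.543 0.543 0.134

after link 1: o_1 = (-0.7071, 0.7071, 0.0000)
after link 2: o_2 = (1.2247, 0.1895, 1.0000)
after link 3: o_3 = (-0.5430, 0.5430, 0.1340)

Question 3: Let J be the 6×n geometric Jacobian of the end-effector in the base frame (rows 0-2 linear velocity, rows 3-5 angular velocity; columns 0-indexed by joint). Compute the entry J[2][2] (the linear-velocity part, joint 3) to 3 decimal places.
-0.500

axis z_2 = (0.3536,-0.3536,-0.8660); lever o_n−o_2 = (-1.7678,0.3536,-0.8660)
cross product → J_v[:, 2] = (0.6124,1.8371,-0.5000)
J_ω[:, 2] = z_2
entry J[2][2] = -0.5000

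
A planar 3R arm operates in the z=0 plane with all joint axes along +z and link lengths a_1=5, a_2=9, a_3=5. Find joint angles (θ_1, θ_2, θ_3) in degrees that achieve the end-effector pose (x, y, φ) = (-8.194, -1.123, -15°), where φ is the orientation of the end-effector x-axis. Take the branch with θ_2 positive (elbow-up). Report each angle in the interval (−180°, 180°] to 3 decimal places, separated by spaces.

150.001 44.996 150.003

wrist centre = target − a_3·(cos φ, sin φ) = (-13.0236, 0.1711)
cos θ_2 = (169.6442−5²−9²)/(2·5·9) = 0.7072; θ_2 = 44.9959° (elbow-up)
β = atan2(0.1711,-13.0236) = 179.2473°; ψ = atan2(6.3635,11.3644) = 29.2466°
θ_1 = β − ψ = 150.0007°
θ_3 = φ − θ_1 − θ_2 = 150.0034° (wrapped to (-180°,180°])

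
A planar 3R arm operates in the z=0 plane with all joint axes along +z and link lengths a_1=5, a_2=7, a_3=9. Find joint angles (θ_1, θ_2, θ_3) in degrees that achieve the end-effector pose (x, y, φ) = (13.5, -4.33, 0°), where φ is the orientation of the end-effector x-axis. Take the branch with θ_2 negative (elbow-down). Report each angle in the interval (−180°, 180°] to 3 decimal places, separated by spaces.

wrist centre = target − a_3·(cos φ, sin φ) = (4.5000, -4.3300)
cos θ_2 = (38.9989−5²−7²)/(2·5·7) = -0.5000; θ_2 = -120.0010° (elbow-down)
β = atan2(-4.3300,4.5000) = -43.8970°; ψ = atan2(-6.0621,1.4999) = -76.1030°
θ_1 = β − ψ = 32.2059°
θ_3 = φ − θ_1 − θ_2 = 87.7951° (wrapped to (-180°,180°])

32.206 -120.001 87.795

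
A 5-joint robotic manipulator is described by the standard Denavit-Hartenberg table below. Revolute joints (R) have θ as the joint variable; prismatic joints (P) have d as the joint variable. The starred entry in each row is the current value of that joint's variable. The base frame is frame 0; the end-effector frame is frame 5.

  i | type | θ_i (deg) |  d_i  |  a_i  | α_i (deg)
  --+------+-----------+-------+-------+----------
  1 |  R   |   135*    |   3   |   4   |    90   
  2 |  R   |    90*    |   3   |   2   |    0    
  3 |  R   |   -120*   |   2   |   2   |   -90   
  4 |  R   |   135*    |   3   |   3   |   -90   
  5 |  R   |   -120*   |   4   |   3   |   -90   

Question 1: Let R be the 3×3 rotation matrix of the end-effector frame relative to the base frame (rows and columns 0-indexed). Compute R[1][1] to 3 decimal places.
-0.067

End-effector y-axis (col 1 of R) = (-0.9330,-0.0670,-0.3536)
R[1][1] = -0.0670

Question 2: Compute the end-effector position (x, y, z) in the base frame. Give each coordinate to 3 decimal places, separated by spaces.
1.135 8.436 10.793

after link 1: o_1 = (-2.8284, 2.8284, 3.0000)
after link 2: o_2 = (-0.7071, 4.9497, 5.0000)
after link 3: o_3 = (-0.5176, 7.5887, 4.0000)
after link 4: o_4 = (-1.7793, 5.8503, 7.6587)
after link 5: o_5 = (1.1347, 8.4364, 10.7926)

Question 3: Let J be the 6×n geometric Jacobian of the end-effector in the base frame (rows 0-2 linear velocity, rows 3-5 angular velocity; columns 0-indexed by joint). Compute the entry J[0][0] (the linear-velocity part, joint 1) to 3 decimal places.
-8.436

axis z_0 = ẑ; lever o_n−o_0 = (1.1347,8.4364,10.7926)
cross product → J_v[:, 0] = (-8.4364,1.1347,0.0000)
J_ω[:, 0] = z_0
entry J[0][0] = -8.4364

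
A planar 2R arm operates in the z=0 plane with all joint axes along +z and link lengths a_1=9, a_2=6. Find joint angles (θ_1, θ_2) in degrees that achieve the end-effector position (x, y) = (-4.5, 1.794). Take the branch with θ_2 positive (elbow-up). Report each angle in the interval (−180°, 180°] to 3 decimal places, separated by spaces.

cos θ_2 = (23.4684−9²−6²)/(2·9·6) = -0.8660; θ_2 = 150.0009° (elbow-up)
β = atan2(1.7940,-4.5000) = 158.2645°; ψ = atan2(2.9999,3.8038) = 38.2616°
θ_1 = β − ψ = 120.0029°

120.003 150.001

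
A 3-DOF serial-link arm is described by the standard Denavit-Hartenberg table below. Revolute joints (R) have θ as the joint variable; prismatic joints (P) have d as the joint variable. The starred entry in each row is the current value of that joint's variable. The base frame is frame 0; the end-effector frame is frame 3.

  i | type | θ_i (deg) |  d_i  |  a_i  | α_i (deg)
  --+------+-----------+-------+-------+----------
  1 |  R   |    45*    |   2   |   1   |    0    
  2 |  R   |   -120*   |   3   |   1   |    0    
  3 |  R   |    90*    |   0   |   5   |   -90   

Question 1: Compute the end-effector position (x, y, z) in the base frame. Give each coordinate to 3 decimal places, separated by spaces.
after link 1: o_1 = (0.7071, 0.7071, 2.0000)
after link 2: o_2 = (0.9659, -0.2588, 5.0000)
after link 3: o_3 = (5.7956, 1.0353, 5.0000)

5.796 1.035 5.000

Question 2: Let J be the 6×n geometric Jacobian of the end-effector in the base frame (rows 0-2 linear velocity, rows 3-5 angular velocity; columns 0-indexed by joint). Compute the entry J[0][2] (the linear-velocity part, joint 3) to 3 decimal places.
axis z_2 = (0.0000,0.0000,1.0000); lever o_n−o_2 = (4.8296,1.2941,0.0000)
cross product → J_v[:, 2] = (-1.2941,4.8296,0.0000)
J_ω[:, 2] = z_2
entry J[0][2] = -1.2941

-1.294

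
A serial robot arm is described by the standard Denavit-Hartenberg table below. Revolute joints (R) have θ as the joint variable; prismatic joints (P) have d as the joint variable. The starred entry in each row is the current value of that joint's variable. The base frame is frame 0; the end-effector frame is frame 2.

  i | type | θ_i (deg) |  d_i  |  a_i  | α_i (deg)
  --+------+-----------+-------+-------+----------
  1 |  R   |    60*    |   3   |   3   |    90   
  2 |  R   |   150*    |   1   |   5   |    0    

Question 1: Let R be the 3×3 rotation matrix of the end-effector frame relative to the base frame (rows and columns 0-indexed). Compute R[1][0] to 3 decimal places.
-0.750

End-effector x-axis (col 0 of R) = (-0.4330,-0.7500,0.5000)
R[1][0] = -0.7500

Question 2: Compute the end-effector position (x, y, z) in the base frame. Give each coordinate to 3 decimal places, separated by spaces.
after link 1: o_1 = (1.5000, 2.5981, 3.0000)
after link 2: o_2 = (0.2010, -1.6519, 5.5000)

0.201 -1.652 5.500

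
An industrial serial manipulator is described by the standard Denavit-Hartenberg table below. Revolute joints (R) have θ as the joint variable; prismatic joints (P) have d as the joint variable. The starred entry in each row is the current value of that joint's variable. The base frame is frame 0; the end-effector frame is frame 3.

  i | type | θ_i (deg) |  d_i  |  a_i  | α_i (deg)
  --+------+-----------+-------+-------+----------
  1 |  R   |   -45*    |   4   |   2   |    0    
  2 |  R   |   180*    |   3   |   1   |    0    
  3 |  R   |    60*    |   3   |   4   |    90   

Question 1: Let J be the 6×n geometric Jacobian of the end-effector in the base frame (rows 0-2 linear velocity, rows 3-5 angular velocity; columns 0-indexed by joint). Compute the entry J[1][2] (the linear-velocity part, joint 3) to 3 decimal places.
axis z_2 = (0.0000,0.0000,1.0000); lever o_n−o_2 = (-3.8637,-1.0353,3.0000)
cross product → J_v[:, 2] = (1.0353,-3.8637,0.0000)
J_ω[:, 2] = z_2
entry J[1][2] = -3.8637

-3.864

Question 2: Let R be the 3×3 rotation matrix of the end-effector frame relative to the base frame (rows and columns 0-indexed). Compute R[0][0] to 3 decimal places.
End-effector x-axis (col 0 of R) = (-0.9659,-0.2588,0.0000)
R[0][0] = -0.9659

-0.966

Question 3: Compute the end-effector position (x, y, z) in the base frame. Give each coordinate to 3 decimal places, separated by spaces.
-3.157 -1.742 10.000

after link 1: o_1 = (1.4142, -1.4142, 4.0000)
after link 2: o_2 = (0.7071, -0.7071, 7.0000)
after link 3: o_3 = (-3.1566, -1.7424, 10.0000)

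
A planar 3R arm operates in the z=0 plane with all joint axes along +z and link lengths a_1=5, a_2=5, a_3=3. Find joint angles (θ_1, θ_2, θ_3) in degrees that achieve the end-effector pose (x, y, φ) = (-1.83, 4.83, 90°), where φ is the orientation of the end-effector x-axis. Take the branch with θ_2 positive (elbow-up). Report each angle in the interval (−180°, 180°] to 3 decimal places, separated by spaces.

wrist centre = target − a_3·(cos φ, sin φ) = (-1.8300, 1.8300)
cos θ_2 = (6.6978−5²−5²)/(2·5·5) = -0.8660; θ_2 = 150.0021° (elbow-up)
β = atan2(1.8300,-1.8300) = 135.0000°; ψ = atan2(2.4998,0.6698) = 75.0011°
θ_1 = β − ψ = 59.9989°
θ_3 = φ − θ_1 − θ_2 = -120.0011° (wrapped to (-180°,180°])

59.999 150.002 -120.001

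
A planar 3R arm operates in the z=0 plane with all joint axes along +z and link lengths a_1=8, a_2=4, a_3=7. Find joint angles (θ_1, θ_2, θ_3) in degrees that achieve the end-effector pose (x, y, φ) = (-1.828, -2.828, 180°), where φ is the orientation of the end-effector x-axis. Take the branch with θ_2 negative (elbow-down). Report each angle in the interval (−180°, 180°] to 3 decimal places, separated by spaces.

0.006 -134.997 -45.009

wrist centre = target − a_3·(cos φ, sin φ) = (5.1720, -2.8280)
cos θ_2 = (34.7472−8²−4²)/(2·8·4) = -0.7071; θ_2 = -134.9975° (elbow-down)
β = atan2(-2.8280,5.1720) = -28.6694°; ψ = atan2(-2.8286,5.1717) = -28.6755°
θ_1 = β − ψ = 0.0061°
θ_3 = φ − θ_1 − θ_2 = -45.0087° (wrapped to (-180°,180°])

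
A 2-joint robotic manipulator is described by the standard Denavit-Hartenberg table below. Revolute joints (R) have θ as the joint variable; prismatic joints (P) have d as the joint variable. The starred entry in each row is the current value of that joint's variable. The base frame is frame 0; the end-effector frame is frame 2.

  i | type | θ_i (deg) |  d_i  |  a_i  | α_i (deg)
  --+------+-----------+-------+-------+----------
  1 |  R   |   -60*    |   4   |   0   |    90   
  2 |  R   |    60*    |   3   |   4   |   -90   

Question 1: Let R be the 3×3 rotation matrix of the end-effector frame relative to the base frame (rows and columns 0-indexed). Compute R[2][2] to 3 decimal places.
End-effector z-axis (col 2 of R) = (-0.4330,0.7500,0.5000)
R[2][2] = 0.5000

0.500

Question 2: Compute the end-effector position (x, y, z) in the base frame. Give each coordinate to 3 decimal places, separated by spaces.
-1.598 -3.232 7.464

after link 1: o_1 = (0.0000, 0.0000, 4.0000)
after link 2: o_2 = (-1.5981, -3.2321, 7.4641)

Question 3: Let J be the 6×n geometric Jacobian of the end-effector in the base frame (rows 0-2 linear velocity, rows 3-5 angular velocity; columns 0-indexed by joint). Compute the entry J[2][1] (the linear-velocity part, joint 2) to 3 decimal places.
axis z_1 = (-0.8660,-0.5000,0.0000); lever o_n−o_1 = (-1.5981,-3.2321,3.4641)
cross product → J_v[:, 1] = (-1.7321,3.0000,2.0000)
J_ω[:, 1] = z_1
entry J[2][1] = 2.0000

2.000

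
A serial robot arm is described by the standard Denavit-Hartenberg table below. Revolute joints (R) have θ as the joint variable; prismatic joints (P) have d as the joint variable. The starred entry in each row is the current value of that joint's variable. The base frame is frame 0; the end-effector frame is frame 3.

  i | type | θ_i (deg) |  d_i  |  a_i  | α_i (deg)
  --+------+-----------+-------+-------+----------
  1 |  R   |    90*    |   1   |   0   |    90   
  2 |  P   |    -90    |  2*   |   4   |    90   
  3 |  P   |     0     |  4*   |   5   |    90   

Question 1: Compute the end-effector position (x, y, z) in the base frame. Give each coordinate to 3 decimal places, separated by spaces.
after link 1: o_1 = (0.0000, 0.0000, 1.0000)
after link 2: o_2 = (2.0000, 0.0000, -3.0000)
after link 3: o_3 = (2.0000, -4.0000, -8.0000)

2.000 -4.000 -8.000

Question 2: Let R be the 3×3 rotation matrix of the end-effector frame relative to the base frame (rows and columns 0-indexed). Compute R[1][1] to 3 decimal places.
End-effector y-axis (col 1 of R) = (0.0000,-1.0000,-0.0000)
R[1][1] = -1.0000

-1.000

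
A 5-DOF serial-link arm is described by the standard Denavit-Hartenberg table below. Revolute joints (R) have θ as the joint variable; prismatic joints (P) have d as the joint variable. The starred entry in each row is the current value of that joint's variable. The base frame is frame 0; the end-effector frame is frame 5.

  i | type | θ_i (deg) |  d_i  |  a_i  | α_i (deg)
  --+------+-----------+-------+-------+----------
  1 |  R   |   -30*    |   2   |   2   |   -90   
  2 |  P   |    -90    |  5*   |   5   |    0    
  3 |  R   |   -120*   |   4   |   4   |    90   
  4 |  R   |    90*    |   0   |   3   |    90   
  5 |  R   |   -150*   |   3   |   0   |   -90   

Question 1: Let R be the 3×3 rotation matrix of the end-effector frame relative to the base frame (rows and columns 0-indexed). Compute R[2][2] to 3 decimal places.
End-effector z-axis (col 2 of R) = (-0.1250,0.6495,0.7500)
R[2][2] = 0.7500

0.750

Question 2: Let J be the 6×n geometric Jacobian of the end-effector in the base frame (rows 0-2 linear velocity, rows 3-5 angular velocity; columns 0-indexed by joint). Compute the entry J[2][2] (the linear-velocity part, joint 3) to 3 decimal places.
axis z_2 = (0.5000,0.8660,0.0000); lever o_n−o_2 = (-1.7500,9.0933,-3.5000)
cross product → J_v[:, 2] = (-3.0311,1.7500,6.0622)
J_ω[:, 2] = z_2
entry J[2][2] = 6.0622

6.062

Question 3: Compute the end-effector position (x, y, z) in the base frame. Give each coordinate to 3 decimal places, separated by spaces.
2.482 12.423 3.500

after link 1: o_1 = (1.7321, -1.0000, 2.0000)
after link 2: o_2 = (4.2321, 3.3301, 7.0000)
after link 3: o_3 = (3.2321, 8.5263, 5.0000)
after link 4: o_4 = (4.7321, 11.1244, 5.0000)
after link 5: o_5 = (2.4821, 12.4234, 3.5000)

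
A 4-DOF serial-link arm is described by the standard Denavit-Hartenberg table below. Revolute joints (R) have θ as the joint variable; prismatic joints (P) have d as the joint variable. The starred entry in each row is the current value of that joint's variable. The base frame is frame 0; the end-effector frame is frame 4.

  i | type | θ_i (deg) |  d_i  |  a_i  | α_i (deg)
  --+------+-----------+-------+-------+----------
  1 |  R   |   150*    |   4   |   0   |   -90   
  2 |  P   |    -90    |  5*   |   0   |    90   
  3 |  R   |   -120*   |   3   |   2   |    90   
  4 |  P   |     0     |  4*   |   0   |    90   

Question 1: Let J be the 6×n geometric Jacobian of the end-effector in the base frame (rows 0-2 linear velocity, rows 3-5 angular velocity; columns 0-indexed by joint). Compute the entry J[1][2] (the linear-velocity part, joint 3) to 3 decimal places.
axis z_2 = (0.8660,-0.5000,0.0000); lever o_n−o_2 = (2.4641,-1.7321,-4.4641)
cross product → J_v[:, 2] = (2.2321,3.8660,-0.2679)
J_ω[:, 2] = z_2
entry J[1][2] = 3.8660

3.866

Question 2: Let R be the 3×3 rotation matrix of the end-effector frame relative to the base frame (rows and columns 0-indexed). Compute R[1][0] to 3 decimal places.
0.750

End-effector x-axis (col 0 of R) = (0.4330,0.7500,-0.5000)
R[1][0] = 0.7500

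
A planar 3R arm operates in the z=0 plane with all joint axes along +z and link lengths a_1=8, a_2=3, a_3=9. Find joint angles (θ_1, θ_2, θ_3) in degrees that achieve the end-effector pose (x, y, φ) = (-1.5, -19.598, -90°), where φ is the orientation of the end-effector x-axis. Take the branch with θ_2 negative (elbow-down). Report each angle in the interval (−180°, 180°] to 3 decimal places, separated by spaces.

wrist centre = target − a_3·(cos φ, sin φ) = (-1.5000, -10.5980)
cos θ_2 = (114.5676−8²−3²)/(2·8·3) = 0.8660; θ_2 = -30.0039° (elbow-down)
β = atan2(-10.5980,-1.5000) = -98.0559°; ψ = atan2(-1.5002,10.5980) = -8.0569°
θ_1 = β − ψ = -89.9991°
θ_3 = φ − θ_1 − θ_2 = 30.0029° (wrapped to (-180°,180°])

-89.999 -30.004 30.003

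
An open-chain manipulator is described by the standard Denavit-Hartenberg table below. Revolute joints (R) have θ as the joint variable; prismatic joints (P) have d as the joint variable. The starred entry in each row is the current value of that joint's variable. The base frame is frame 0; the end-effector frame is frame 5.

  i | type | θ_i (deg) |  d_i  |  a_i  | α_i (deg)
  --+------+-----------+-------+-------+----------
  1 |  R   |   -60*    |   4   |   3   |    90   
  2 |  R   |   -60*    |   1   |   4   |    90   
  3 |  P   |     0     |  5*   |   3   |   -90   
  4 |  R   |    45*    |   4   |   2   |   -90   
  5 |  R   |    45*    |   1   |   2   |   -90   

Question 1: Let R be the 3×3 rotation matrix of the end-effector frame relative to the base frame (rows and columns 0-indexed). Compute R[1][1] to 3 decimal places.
0.224

End-effector y-axis (col 1 of R) = (-0.1294,0.2241,-0.9659)
R[1][1] = 0.2241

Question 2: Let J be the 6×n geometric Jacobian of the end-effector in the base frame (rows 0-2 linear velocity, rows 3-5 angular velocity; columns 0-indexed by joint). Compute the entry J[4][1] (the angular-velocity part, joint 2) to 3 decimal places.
axis z_1 = (-0.8660,-0.5000,0.0000); lever o_n−o_1 = (-1.7421,-4.1542,-8.4799)
cross product → J_v[:, 1] = (4.2400,-7.3438,2.7266)
J_ω[:, 1] = z_1
entry J[4][1] = -0.5000

-0.500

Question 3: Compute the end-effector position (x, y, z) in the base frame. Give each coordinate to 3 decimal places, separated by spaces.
after link 1: o_1 = (1.5000, -2.5981, 4.0000)
after link 2: o_2 = (1.6340, -4.8301, 0.5359)
after link 3: o_3 = (0.2189, -2.3792, -4.5622)
after link 4: o_4 = (-2.2793, -6.0522, -5.0798)
after link 5: o_5 = (-0.2421, -6.7522, -4.4799)

-0.242 -6.752 -4.480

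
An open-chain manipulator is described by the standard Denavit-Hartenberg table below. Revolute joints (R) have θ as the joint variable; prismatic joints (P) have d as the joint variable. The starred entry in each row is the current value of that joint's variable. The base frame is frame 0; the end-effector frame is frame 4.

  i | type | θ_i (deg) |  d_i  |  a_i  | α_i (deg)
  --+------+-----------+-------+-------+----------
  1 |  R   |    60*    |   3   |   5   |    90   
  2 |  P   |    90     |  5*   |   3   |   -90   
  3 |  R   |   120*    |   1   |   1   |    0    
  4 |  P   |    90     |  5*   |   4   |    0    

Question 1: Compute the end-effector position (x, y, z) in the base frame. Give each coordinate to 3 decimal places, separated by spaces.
after link 1: o_1 = (2.5000, 4.3301, 3.0000)
after link 2: o_2 = (6.8301, 1.8301, 6.0000)
after link 3: o_3 = (5.5801, 1.3971, 5.5000)
after link 4: o_4 = (4.8122, -3.9330, 2.0359)

4.812 -3.933 2.036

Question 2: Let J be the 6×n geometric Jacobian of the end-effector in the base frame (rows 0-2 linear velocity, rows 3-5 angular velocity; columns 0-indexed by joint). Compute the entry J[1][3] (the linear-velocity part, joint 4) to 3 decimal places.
prismatic axis z_3 = (-0.5000,-0.8660,0.0000)
J_v[:, 3] = z_3; J_ω[:, 3] = (0,0,0)
entry J[1][3] = -0.8660

-0.866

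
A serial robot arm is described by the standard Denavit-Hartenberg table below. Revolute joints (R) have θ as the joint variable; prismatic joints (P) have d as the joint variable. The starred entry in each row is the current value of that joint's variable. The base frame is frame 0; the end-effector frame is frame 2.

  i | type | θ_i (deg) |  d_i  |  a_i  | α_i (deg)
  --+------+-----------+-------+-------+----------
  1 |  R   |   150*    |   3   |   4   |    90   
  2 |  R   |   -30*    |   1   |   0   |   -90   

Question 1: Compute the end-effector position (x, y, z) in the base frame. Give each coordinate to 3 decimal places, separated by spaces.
-2.964 2.866 3.000

after link 1: o_1 = (-3.4641, 2.0000, 3.0000)
after link 2: o_2 = (-2.9641, 2.8660, 3.0000)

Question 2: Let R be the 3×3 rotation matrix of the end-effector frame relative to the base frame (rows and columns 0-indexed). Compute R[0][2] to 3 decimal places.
End-effector z-axis (col 2 of R) = (-0.4330,0.2500,0.8660)
R[0][2] = -0.4330

-0.433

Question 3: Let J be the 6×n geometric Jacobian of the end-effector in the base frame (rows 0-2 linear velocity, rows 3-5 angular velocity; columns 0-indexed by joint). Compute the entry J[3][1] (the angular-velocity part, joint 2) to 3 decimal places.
axis z_1 = (0.5000,0.8660,0.0000); lever o_n−o_1 = (0.5000,0.8660,0.0000)
cross product → J_v[:, 1] = (-0.0000,0.0000,-0.0000)
J_ω[:, 1] = z_1
entry J[3][1] = 0.5000

0.500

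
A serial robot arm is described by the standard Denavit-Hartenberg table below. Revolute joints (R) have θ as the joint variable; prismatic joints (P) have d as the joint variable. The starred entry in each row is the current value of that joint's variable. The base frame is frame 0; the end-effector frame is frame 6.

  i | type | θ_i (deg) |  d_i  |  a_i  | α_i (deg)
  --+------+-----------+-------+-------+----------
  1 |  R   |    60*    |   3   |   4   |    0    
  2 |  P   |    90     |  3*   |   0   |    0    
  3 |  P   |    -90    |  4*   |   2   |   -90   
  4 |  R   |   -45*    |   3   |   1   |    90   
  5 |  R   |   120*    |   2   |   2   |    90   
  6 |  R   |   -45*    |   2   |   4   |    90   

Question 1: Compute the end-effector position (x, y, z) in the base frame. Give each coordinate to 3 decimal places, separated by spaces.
after link 1: o_1 = (2.0000, 3.4641, 3.0000)
after link 2: o_2 = (2.0000, 3.4641, 6.0000)
after link 3: o_3 = (3.0000, 5.1962, 10.0000)
after link 4: o_4 = (0.7555, 7.3085, 10.7071)
after link 5: o_5 = (-1.8052, 6.3374, 11.4142)
after link 6: o_6 = (-3.6802, 9.9889, 9.6390)

-3.680 9.989 9.639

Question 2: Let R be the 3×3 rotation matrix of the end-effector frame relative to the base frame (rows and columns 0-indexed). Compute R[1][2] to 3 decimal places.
End-effector z-axis (col 2 of R) = (0.9053,0.3433,-0.2500)
R[1][2] = 0.3433

0.343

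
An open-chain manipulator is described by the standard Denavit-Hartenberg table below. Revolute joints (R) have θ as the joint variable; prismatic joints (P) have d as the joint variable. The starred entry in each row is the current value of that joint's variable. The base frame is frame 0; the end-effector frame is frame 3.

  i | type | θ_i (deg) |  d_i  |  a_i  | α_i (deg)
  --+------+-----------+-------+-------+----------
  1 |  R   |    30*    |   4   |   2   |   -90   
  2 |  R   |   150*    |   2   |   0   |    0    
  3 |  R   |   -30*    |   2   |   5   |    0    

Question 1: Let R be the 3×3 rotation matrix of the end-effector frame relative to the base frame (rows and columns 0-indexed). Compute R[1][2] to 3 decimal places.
End-effector z-axis (col 2 of R) = (-0.5000,0.8660,0.0000)
R[1][2] = 0.8660

0.866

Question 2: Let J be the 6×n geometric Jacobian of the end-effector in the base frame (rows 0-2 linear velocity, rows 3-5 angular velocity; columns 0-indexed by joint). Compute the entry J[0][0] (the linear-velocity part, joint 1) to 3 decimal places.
axis z_0 = ẑ; lever o_n−o_0 = (-2.4330,3.2141,-0.3301)
cross product → J_v[:, 0] = (-3.2141,-2.4330,0.0000)
J_ω[:, 0] = z_0
entry J[0][0] = -3.2141

-3.214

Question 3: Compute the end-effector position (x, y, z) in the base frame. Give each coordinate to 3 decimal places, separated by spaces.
after link 1: o_1 = (1.7321, 1.0000, 4.0000)
after link 2: o_2 = (0.7321, 2.7321, 4.0000)
after link 3: o_3 = (-2.4330, 3.2141, -0.3301)

-2.433 3.214 -0.330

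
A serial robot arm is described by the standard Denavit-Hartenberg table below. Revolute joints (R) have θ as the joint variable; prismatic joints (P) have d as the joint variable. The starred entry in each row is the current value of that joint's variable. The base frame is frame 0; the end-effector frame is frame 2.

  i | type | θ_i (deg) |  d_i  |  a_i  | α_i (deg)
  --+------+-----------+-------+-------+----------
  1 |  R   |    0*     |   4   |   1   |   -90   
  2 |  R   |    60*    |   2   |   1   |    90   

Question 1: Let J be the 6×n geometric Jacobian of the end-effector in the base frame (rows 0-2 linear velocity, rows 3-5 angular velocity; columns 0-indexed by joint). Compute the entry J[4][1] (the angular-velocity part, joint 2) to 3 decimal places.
axis z_1 = (0.0000,1.0000,0.0000); lever o_n−o_1 = (0.5000,2.0000,-0.8660)
cross product → J_v[:, 1] = (-0.8660,0.0000,-0.5000)
J_ω[:, 1] = z_1
entry J[4][1] = 1.0000

1.000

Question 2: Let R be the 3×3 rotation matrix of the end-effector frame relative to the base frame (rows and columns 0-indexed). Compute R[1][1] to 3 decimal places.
1.000

End-effector y-axis (col 1 of R) = (-0.0000,1.0000,0.0000)
R[1][1] = 1.0000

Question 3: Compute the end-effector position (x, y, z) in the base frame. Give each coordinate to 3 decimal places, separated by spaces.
after link 1: o_1 = (1.0000, 0.0000, 4.0000)
after link 2: o_2 = (1.5000, 2.0000, 3.1340)

1.500 2.000 3.134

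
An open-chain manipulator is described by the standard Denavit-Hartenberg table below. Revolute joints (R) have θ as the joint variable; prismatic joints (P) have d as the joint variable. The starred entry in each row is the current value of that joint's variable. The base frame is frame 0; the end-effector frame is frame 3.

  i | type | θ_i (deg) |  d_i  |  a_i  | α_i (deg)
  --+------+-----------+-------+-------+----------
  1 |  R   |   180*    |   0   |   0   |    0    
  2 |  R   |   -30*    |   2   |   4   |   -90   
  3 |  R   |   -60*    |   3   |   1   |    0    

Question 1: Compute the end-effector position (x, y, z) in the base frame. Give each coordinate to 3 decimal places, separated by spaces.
-5.397 -0.348 2.866

after link 1: o_1 = (0.0000, 0.0000, 0.0000)
after link 2: o_2 = (-3.4641, 2.0000, 2.0000)
after link 3: o_3 = (-5.3971, -0.3481, 2.8660)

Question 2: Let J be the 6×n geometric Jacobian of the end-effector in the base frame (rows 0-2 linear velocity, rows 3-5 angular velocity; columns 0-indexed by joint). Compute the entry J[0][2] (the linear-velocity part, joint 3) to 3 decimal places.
axis z_2 = (-0.5000,-0.8660,0.0000); lever o_n−o_2 = (-1.9330,-2.3481,0.8660)
cross product → J_v[:, 2] = (-0.7500,0.4330,-0.5000)
J_ω[:, 2] = z_2
entry J[0][2] = -0.7500

-0.750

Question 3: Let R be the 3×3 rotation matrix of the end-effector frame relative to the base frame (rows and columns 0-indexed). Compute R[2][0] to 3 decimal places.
End-effector x-axis (col 0 of R) = (-0.4330,0.2500,0.8660)
R[2][0] = 0.8660

0.866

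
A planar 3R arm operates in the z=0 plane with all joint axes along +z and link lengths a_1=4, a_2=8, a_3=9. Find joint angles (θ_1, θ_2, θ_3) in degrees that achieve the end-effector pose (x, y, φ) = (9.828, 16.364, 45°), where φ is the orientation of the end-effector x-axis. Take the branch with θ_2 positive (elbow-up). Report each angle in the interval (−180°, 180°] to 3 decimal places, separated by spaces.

wrist centre = target − a_3·(cos φ, sin φ) = (3.4640, 10.0000)
cos θ_2 = (112.0003−4²−8²)/(2·4·8) = 0.5000; θ_2 = 59.9996° (elbow-up)
β = atan2(10.0000,3.4640) = 70.8938°; ψ = atan2(6.9282,8.0000) = 40.8931°
θ_1 = β − ψ = 30.0006°
θ_3 = φ − θ_1 − θ_2 = -45.0003° (wrapped to (-180°,180°])

30.001 60.000 -45.000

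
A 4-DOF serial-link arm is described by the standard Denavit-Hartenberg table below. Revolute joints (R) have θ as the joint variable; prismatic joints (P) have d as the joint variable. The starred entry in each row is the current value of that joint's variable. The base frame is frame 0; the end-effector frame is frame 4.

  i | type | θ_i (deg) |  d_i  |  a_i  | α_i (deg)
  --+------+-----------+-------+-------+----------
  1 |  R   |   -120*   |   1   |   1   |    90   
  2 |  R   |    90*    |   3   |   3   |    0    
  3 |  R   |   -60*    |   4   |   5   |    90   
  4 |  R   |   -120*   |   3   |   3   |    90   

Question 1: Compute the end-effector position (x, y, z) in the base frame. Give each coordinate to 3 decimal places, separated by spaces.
-6.578 -2.589 3.152

after link 1: o_1 = (-0.5000, -0.8660, 1.0000)
after link 2: o_2 = (-3.0981, 0.6340, 4.0000)
after link 3: o_3 = (-8.7272, -1.1160, 6.5000)
after link 4: o_4 = (-6.5777, -2.5891, 3.1519)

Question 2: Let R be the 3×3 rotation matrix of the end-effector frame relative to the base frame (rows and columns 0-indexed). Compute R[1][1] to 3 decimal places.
End-effector y-axis (col 1 of R) = (-0.2500,-0.4330,-0.8660)
R[1][1] = -0.4330

-0.433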